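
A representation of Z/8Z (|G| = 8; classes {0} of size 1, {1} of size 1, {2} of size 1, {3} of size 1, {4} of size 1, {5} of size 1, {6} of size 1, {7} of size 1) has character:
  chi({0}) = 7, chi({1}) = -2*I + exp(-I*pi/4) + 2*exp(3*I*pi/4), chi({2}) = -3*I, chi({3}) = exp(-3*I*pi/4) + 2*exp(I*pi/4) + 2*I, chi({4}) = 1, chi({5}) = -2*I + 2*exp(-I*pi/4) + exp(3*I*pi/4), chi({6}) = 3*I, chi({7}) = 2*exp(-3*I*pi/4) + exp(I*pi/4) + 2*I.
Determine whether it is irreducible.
Not irreducible (reducible): <chi, chi> = 11 > 1.

Explanation: <chi, chi> = (1/|G|) sum_C |C| * |chi(C)|^2 = (1/8)[1*|7|^2 + 1*|-2*I + exp(-I*pi/4) + 2*exp(3*I*pi/4)|^2 + 1*|-3*I|^2 + 1*|exp(-3*I*pi/4) + 2*exp(I*pi/4) + 2*I|^2 + 1*|1|^2 + 1*|-2*I + 2*exp(-I*pi/4) + exp(3*I*pi/4)|^2 + 1*|3*I|^2 + 1*|2*exp(-3*I*pi/4) + exp(I*pi/4) + 2*I|^2]
  = (1/8)[(49) + (5 + 4*exp(-3*I*pi/4) - 2*exp(3*I*pi/4) + 2*exp(I*pi/4) - 4*exp(-I*pi/4)) + (9) + (5 - 4*exp(3*I*pi/4) + 2*exp(-3*I*pi/4) - 2*exp(-I*pi/4) + 4*exp(I*pi/4)) + (1) + (5 - 4*exp(3*I*pi/4) + 2*exp(-3*I*pi/4) - 2*exp(-I*pi/4) + 4*exp(I*pi/4)) + (9) + (5 + 4*exp(-3*I*pi/4) - 2*exp(3*I*pi/4) + 2*exp(I*pi/4) - 4*exp(-I*pi/4))] = 88/8 = 11.
(Exp terms are combined using exp(i*s)*conj(exp(i*t)) = exp(i*(s-t)), and sums of them are collapsed using the identity that for every m > 1 the m distinct m-th roots of unity sum to 0, e.g. 1 + exp(2*I*pi/3) + exp(-2*I*pi/3) = 0.)
A character is irreducible iff <chi, chi> = 1, so this representation is reducible.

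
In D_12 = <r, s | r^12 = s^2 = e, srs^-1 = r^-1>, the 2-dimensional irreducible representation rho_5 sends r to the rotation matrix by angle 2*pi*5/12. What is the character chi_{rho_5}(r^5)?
chi_{rho_5}(r^5) = 2*cos(2*pi*5*5/12) = sqrt(3)

Details: rho_5(r^5) is rotation by angle 2*pi*5*5/12, whose trace is 2*cos(2*pi*5*5/12) = sqrt(3).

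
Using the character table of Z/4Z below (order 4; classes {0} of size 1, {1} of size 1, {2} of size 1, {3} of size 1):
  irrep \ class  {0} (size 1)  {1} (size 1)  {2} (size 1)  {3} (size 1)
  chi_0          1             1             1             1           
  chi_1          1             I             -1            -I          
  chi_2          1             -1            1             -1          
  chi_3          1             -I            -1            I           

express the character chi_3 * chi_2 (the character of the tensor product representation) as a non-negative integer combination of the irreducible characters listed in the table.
chi_3 tensor chi_2 = chi_1 (all other irreducibles have multiplicity 0).

Argument: The character of a tensor product is the pointwise product (chi_3 * chi_2)(C) = chi_3(C) * chi_2(C):
  {0}: (1)*(1), {1}: (-I)*(-1), {2}: (-1)*(1), {3}: (I)*(-1)
so (chi_3 * chi_2) takes values
  {0} -> 1, {1} -> I, {2} -> -1, {3} -> -I.
Now take the inner product of this character with each irreducible chi from the table, <chi_3*chi_2, chi> = (1/4) sum_C |C| (chi_3*chi_2)(C) conj(chi(C)):
  <chi_3*chi_2, chi_0> = (1/4)[1*(1)*conj(1) + 1*(I)*conj(1) + 1*(-1)*conj(1) + 1*(-I)*conj(1)]
      = (1/4)[(1) + (I) + (-1) + (-I)] = 0/4 = 0
  <chi_3*chi_2, chi_1> = (1/4)[1*(1)*conj(1) + 1*(I)*conj(I) + 1*(-1)*conj(-1) + 1*(-I)*conj(-I)]
      = (1/4)[(1) + (1) + (1) + (1)] = 4/4 = 1
  <chi_3*chi_2, chi_2> = (1/4)[1*(1)*conj(1) + 1*(I)*conj(-1) + 1*(-1)*conj(1) + 1*(-I)*conj(-1)]
      = (1/4)[(1) + (-I) + (-1) + (I)] = 0/4 = 0
  <chi_3*chi_2, chi_3> = (1/4)[1*(1)*conj(1) + 1*(I)*conj(-I) + 1*(-1)*conj(-1) + 1*(-I)*conj(I)]
      = (1/4)[(1) + (-1) + (1) + (-1)] = 0/4 = 0
(Exp terms are combined using exp(i*s)*conj(exp(i*t)) = exp(i*(s-t)), and sums of them are collapsed using the identity that for every m > 1 the m distinct m-th roots of unity sum to 0, e.g. 1 + exp(2*I*pi/3) + exp(-2*I*pi/3) = 0.)
Hence the multiplicities are chi_1: 1. Dimension check: dim(chi_3)*dim(chi_2) = 1*1 = 1 and sum (mult * dim) = 1*1 = 1.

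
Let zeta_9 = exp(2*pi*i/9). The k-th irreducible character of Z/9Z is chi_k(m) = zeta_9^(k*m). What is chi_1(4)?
chi_1(4) = zeta_9^4 = exp(8*I*pi/9)

Proof sketch: chi_1(4) = zeta_9^(1*4) = zeta_9^4. Since zeta_9^9 = 1, this equals zeta_9^4 = exp(2*pi*i*4/9) = exp(8*I*pi/9).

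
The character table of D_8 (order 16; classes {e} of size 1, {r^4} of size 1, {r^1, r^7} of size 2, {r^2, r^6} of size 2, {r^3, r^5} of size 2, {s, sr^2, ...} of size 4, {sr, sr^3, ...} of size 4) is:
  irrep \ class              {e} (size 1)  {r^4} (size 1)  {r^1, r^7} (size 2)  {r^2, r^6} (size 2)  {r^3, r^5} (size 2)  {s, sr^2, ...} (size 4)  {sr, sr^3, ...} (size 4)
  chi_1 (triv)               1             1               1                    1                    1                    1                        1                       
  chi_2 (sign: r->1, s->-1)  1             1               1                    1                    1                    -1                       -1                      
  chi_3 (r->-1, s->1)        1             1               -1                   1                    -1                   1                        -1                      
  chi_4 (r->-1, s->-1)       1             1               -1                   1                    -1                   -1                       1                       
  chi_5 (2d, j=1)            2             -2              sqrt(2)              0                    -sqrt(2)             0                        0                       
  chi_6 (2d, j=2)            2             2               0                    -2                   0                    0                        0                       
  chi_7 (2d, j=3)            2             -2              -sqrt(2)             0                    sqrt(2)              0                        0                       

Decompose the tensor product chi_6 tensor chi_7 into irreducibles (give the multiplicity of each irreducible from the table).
chi_6 tensor chi_7 = chi_5 + chi_7 (all other irreducibles have multiplicity 0).

Justification: The character of a tensor product is the pointwise product (chi_6 * chi_7)(C) = chi_6(C) * chi_7(C):
  {e}: (2)*(2), {r^4}: (2)*(-2), {r^1, r^7}: (0)*(-sqrt(2)), {r^2, r^6}: (-2)*(0), {r^3, r^5}: (0)*(sqrt(2)), {s, sr^2, ...}: (0)*(0), {sr, sr^3, ...}: (0)*(0)
so (chi_6 * chi_7) takes values
  {e} -> 4, {r^4} -> -4, {r^1, r^7} -> 0, {r^2, r^6} -> 0, {r^3, r^5} -> 0, {s, sr^2, ...} -> 0, {sr, sr^3, ...} -> 0.
Now take the inner product of this character with each irreducible chi from the table, <chi_6*chi_7, chi> = (1/16) sum_C |C| (chi_6*chi_7)(C) conj(chi(C)):
  <chi_6*chi_7, chi_1> = (1/16)[1*(4)*conj(1) + 1*(-4)*conj(1) + 2*(0)*conj(1) + 2*(0)*conj(1) + 2*(0)*conj(1) + 4*(0)*conj(1) + 4*(0)*conj(1)]
      = (1/16)[(4) + (-4) + (0) + (0) + (0) + (0) + (0)] = 0/16 = 0
  <chi_6*chi_7, chi_2> = (1/16)[1*(4)*conj(1) + 1*(-4)*conj(1) + 2*(0)*conj(1) + 2*(0)*conj(1) + 2*(0)*conj(1) + 4*(0)*conj(-1) + 4*(0)*conj(-1)]
      = (1/16)[(4) + (-4) + (0) + (0) + (0) + (0) + (0)] = 0/16 = 0
  <chi_6*chi_7, chi_3> = (1/16)[1*(4)*conj(1) + 1*(-4)*conj(1) + 2*(0)*conj(-1) + 2*(0)*conj(1) + 2*(0)*conj(-1) + 4*(0)*conj(1) + 4*(0)*conj(-1)]
      = (1/16)[(4) + (-4) + (0) + (0) + (0) + (0) + (0)] = 0/16 = 0
  <chi_6*chi_7, chi_4> = (1/16)[1*(4)*conj(1) + 1*(-4)*conj(1) + 2*(0)*conj(-1) + 2*(0)*conj(1) + 2*(0)*conj(-1) + 4*(0)*conj(-1) + 4*(0)*conj(1)]
      = (1/16)[(4) + (-4) + (0) + (0) + (0) + (0) + (0)] = 0/16 = 0
  <chi_6*chi_7, chi_5> = (1/16)[1*(4)*conj(2) + 1*(-4)*conj(-2) + 2*(0)*conj(sqrt(2)) + 2*(0)*conj(0) + 2*(0)*conj(-sqrt(2)) + 4*(0)*conj(0) + 4*(0)*conj(0)]
      = (1/16)[(8) + (8) + (0) + (0) + (0) + (0) + (0)] = 16/16 = 1
  <chi_6*chi_7, chi_6> = (1/16)[1*(4)*conj(2) + 1*(-4)*conj(2) + 2*(0)*conj(0) + 2*(0)*conj(-2) + 2*(0)*conj(0) + 4*(0)*conj(0) + 4*(0)*conj(0)]
      = (1/16)[(8) + (-8) + (0) + (0) + (0) + (0) + (0)] = 0/16 = 0
  <chi_6*chi_7, chi_7> = (1/16)[1*(4)*conj(2) + 1*(-4)*conj(-2) + 2*(0)*conj(-sqrt(2)) + 2*(0)*conj(0) + 2*(0)*conj(sqrt(2)) + 4*(0)*conj(0) + 4*(0)*conj(0)]
      = (1/16)[(8) + (8) + (0) + (0) + (0) + (0) + (0)] = 16/16 = 1
Hence the multiplicities are chi_5: 1, chi_7: 1. Dimension check: dim(chi_6)*dim(chi_7) = 2*2 = 4 and sum (mult * dim) = 1*2 + 1*2 = 4.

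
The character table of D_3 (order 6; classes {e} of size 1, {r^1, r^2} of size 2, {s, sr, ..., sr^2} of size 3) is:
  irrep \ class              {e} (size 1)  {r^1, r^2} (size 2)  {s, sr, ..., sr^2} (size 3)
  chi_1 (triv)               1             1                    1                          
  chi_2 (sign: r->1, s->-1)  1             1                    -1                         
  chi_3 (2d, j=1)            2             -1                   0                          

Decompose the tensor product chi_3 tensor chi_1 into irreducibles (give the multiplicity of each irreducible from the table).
chi_3 tensor chi_1 = chi_3 (all other irreducibles have multiplicity 0).

Reasoning: The character of a tensor product is the pointwise product (chi_3 * chi_1)(C) = chi_3(C) * chi_1(C):
  {e}: (2)*(1), {r^1, r^2}: (-1)*(1), {s, sr, ..., sr^2}: (0)*(1)
so (chi_3 * chi_1) takes values
  {e} -> 2, {r^1, r^2} -> -1, {s, sr, ..., sr^2} -> 0.
Now take the inner product of this character with each irreducible chi from the table, <chi_3*chi_1, chi> = (1/6) sum_C |C| (chi_3*chi_1)(C) conj(chi(C)):
  <chi_3*chi_1, chi_1> = (1/6)[1*(2)*conj(1) + 2*(-1)*conj(1) + 3*(0)*conj(1)]
      = (1/6)[(2) + (-2) + (0)] = 0/6 = 0
  <chi_3*chi_1, chi_2> = (1/6)[1*(2)*conj(1) + 2*(-1)*conj(1) + 3*(0)*conj(-1)]
      = (1/6)[(2) + (-2) + (0)] = 0/6 = 0
  <chi_3*chi_1, chi_3> = (1/6)[1*(2)*conj(2) + 2*(-1)*conj(-1) + 3*(0)*conj(0)]
      = (1/6)[(4) + (2) + (0)] = 6/6 = 1
Hence the multiplicities are chi_3: 1. Dimension check: dim(chi_3)*dim(chi_1) = 2*1 = 2 and sum (mult * dim) = 1*2 = 2.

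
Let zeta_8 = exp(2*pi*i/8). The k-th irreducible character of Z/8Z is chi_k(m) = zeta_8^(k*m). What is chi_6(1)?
chi_6(1) = zeta_8^6 = -I

Argument: chi_6(1) = zeta_8^(6*1) = zeta_8^6. Since zeta_8^8 = 1, this equals zeta_8^6 = exp(2*pi*i*6/8) = -I.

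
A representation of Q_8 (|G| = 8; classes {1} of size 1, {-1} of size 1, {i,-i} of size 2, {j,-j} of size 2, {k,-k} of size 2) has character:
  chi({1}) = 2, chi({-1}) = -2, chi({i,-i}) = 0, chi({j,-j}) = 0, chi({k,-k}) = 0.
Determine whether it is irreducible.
Irreducible: <chi, chi> = 1.

<chi, chi> = (1/|G|) sum_C |C| * |chi(C)|^2 = (1/8)[1*|2|^2 + 1*|-2|^2 + 2*|0|^2 + 2*|0|^2 + 2*|0|^2]
  = (1/8)[(4) + (4) + (0) + (0) + (0)] = 8/8 = 1.
A character is irreducible iff <chi, chi> = 1, so this representation is irreducible.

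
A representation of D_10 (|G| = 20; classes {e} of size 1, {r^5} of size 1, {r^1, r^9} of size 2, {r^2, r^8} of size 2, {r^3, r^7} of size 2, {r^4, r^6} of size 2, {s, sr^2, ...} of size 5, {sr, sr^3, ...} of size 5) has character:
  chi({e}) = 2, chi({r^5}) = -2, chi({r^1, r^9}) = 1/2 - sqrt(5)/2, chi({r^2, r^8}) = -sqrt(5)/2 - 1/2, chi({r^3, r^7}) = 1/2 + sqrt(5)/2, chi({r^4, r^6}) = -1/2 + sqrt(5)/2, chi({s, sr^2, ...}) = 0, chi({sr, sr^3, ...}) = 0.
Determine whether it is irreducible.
Irreducible: <chi, chi> = 1.

Details: <chi, chi> = (1/|G|) sum_C |C| * |chi(C)|^2 = (1/20)[1*|2|^2 + 1*|-2|^2 + 2*|1/2 - sqrt(5)/2|^2 + 2*|-sqrt(5)/2 - 1/2|^2 + 2*|1/2 + sqrt(5)/2|^2 + 2*|-1/2 + sqrt(5)/2|^2 + 5*|0|^2 + 5*|0|^2]
  = (1/20)[(4) + (4) + (3 - sqrt(5)) + (sqrt(5) + 3) + (sqrt(5) + 3) + (3 - sqrt(5)) + (0) + (0)] = 20/20 = 1.
A character is irreducible iff <chi, chi> = 1, so this representation is irreducible.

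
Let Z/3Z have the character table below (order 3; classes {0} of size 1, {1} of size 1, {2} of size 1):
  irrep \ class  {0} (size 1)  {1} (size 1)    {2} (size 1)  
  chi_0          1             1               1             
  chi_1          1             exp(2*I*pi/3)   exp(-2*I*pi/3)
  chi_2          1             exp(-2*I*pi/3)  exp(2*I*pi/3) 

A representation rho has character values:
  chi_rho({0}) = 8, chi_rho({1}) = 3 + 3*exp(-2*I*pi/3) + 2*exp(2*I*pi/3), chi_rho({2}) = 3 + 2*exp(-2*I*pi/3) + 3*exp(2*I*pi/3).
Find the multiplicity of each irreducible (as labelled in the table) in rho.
Multiplicities: chi_0: 3, chi_1: 2, chi_2: 3.

Details: Use <chi_rho, chi> = (1/|G|) sum_C |C| * chi_rho(C) * conj(chi(C)) with |G| = 3 for each irreducible chi in the table:
  <chi_rho, chi_0> = (1/3)[1*(8)*conj(1) + 1*(3 + 3*exp(-2*I*pi/3) + 2*exp(2*I*pi/3))*conj(1) + 1*(3 + 2*exp(-2*I*pi/3) + 3*exp(2*I*pi/3))*conj(1)]
      = (1/3)[(8) + (3 + 3*exp(-2*I*pi/3) + 2*exp(2*I*pi/3)) + (3 + 2*exp(-2*I*pi/3) + 3*exp(2*I*pi/3))] = 9/3 = 3
  <chi_rho, chi_1> = (1/3)[1*(8)*conj(1) + 1*(3 + 3*exp(-2*I*pi/3) + 2*exp(2*I*pi/3))*conj(exp(2*I*pi/3)) + 1*(3 + 2*exp(-2*I*pi/3) + 3*exp(2*I*pi/3))*conj(exp(-2*I*pi/3))]
      = (1/3)[(8) + (-1) + (-1)] = 6/3 = 2
  <chi_rho, chi_2> = (1/3)[1*(8)*conj(1) + 1*(3 + 3*exp(-2*I*pi/3) + 2*exp(2*I*pi/3))*conj(exp(-2*I*pi/3)) + 1*(3 + 2*exp(-2*I*pi/3) + 3*exp(2*I*pi/3))*conj(exp(2*I*pi/3))]
      = (1/3)[(8) + (3 + 2*exp(-2*I*pi/3) + 3*exp(2*I*pi/3)) + (3 + 3*exp(-2*I*pi/3) + 2*exp(2*I*pi/3))] = 9/3 = 3
(Exp terms are combined using exp(i*s)*conj(exp(i*t)) = exp(i*(s-t)), and sums of them are collapsed using the identity that for every m > 1 the m distinct m-th roots of unity sum to 0, e.g. 1 + exp(2*I*pi/3) + exp(-2*I*pi/3) = 0.)
Dimension check: dim(rho) = sum (mult * dim) = 3*1 + 2*1 + 3*1 = 8 = chi_rho(e) = 8.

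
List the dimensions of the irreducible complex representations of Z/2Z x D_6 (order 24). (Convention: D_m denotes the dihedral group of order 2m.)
Dimensions: 1, 1, 1, 1, 1, 1, 1, 1, 2, 2, 2, 2

Proof sketch: There are 12 irreducibles (= number of conjugacy classes). Their dimensions d_i satisfy sum d_i^2 = |G| = 24: 1 + 1 + 1 + 1 + 1 + 1 + 1 + 1 + 4 + 4 + 4 + 4 = 24. (For the product with Z/2Z: each of the 2 1-dim characters of Z/2Z tensors with each irrep of D_6, giving 2 copies of each D_6-dimension.)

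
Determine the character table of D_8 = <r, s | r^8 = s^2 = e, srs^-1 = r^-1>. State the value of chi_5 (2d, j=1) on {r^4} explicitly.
Conjugacy classes: {e} of size 1, {r^4} of size 1, {r^1, r^7} of size 2, {r^2, r^6} of size 2, {r^3, r^5} of size 2, {s, sr^2, ...} of size 4, {sr, sr^3, ...} of size 4.
Character table:
  irrep \ class              {e} (size 1)  {r^4} (size 1)  {r^1, r^7} (size 2)  {r^2, r^6} (size 2)  {r^3, r^5} (size 2)  {s, sr^2, ...} (size 4)  {sr, sr^3, ...} (size 4)
  chi_1 (triv)               1             1               1                    1                    1                    1                        1                       
  chi_2 (sign: r->1, s->-1)  1             1               1                    1                    1                    -1                       -1                      
  chi_3 (r->-1, s->1)        1             1               -1                   1                    -1                   1                        -1                      
  chi_4 (r->-1, s->-1)       1             1               -1                   1                    -1                   -1                       1                       
  chi_5 (2d, j=1)            2             -2              sqrt(2)              0                    -sqrt(2)             0                        0                       
  chi_6 (2d, j=2)            2             2               0                    -2                   0                    0                        0                       
  chi_7 (2d, j=3)            2             -2              -sqrt(2)             0                    sqrt(2)              0                        0                       

Spot check: chi_5 (2d, j=1) on {r^4} = -2.

Why: D_8 has order 2*8 = 16 with 7 conjugacy classes, hence 7 irreducibles. Sum of squared dims 1 + 1 + 1 + 1 + 4 + 4 + 4 = 16 = |G|. Linear characters come from the abelianisation; the 2-dimensional irreps have character r^k -> 2*cos(2*pi*j*k/8), reflections -> 0.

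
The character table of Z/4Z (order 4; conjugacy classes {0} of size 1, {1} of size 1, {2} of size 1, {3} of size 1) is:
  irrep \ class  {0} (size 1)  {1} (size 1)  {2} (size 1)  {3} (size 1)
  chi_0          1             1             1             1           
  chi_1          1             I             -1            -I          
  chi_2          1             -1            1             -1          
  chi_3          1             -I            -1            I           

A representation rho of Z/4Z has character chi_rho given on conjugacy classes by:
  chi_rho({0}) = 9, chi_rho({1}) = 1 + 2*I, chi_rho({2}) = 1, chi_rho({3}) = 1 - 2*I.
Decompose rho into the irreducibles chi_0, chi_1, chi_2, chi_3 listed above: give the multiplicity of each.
Multiplicities: chi_0: 3, chi_1: 3, chi_2: 2, chi_3: 1.

Justification: Use <chi_rho, chi> = (1/|G|) sum_C |C| * chi_rho(C) * conj(chi(C)) with |G| = 4 for each irreducible chi in the table:
  <chi_rho, chi_0> = (1/4)[1*(9)*conj(1) + 1*(1 + 2*I)*conj(1) + 1*(1)*conj(1) + 1*(1 - 2*I)*conj(1)]
      = (1/4)[(9) + (1 + 2*I) + (1) + (1 - 2*I)] = 12/4 = 3
  <chi_rho, chi_1> = (1/4)[1*(9)*conj(1) + 1*(1 + 2*I)*conj(I) + 1*(1)*conj(-1) + 1*(1 - 2*I)*conj(-I)]
      = (1/4)[(9) + (2 - I) + (-1) + (2 + I)] = 12/4 = 3
  <chi_rho, chi_2> = (1/4)[1*(9)*conj(1) + 1*(1 + 2*I)*conj(-1) + 1*(1)*conj(1) + 1*(1 - 2*I)*conj(-1)]
      = (1/4)[(9) + (-1 - 2*I) + (1) + (-1 + 2*I)] = 8/4 = 2
  <chi_rho, chi_3> = (1/4)[1*(9)*conj(1) + 1*(1 + 2*I)*conj(-I) + 1*(1)*conj(-1) + 1*(1 - 2*I)*conj(I)]
      = (1/4)[(9) + (-2 + I) + (-1) + (-2 - I)] = 4/4 = 1
(Exp terms are combined using exp(i*s)*conj(exp(i*t)) = exp(i*(s-t)), and sums of them are collapsed using the identity that for every m > 1 the m distinct m-th roots of unity sum to 0, e.g. 1 + exp(2*I*pi/3) + exp(-2*I*pi/3) = 0.)
Dimension check: dim(rho) = sum (mult * dim) = 3*1 + 3*1 + 2*1 + 1*1 = 9 = chi_rho(e) = 9.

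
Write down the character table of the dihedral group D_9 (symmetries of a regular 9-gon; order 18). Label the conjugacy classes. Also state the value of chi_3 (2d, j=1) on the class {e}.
Conjugacy classes: {e} of size 1, {r^1, r^8} of size 2, {r^2, r^7} of size 2, {r^3, r^6} of size 2, {r^4, r^5} of size 2, {s, sr, ..., sr^8} of size 9.
Character table:
  irrep \ class              {e} (size 1)  {r^1, r^8} (size 2)  {r^2, r^7} (size 2)  {r^3, r^6} (size 2)  {r^4, r^5} (size 2)  {s, sr, ..., sr^8} (size 9)
  chi_1 (triv)               1             1                    1                    1                    1                    1                          
  chi_2 (sign: r->1, s->-1)  1             1                    1                    1                    1                    -1                         
  chi_3 (2d, j=1)            2             2*cos(2*pi/9)        2*cos(4*pi/9)        -1                   -2*cos(pi/9)         0                          
  chi_4 (2d, j=2)            2             2*cos(4*pi/9)        -2*cos(pi/9)         -1                   2*cos(2*pi/9)        0                          
  chi_5 (2d, j=3)            2             -1                   -1                   2                    -1                   0                          
  chi_6 (2d, j=4)            2             -2*cos(pi/9)         2*cos(2*pi/9)        -1                   2*cos(4*pi/9)        0                          

Spot check: chi_3 (2d, j=1) on {e} = 2.

Derivation: D_9 has order 2*9 = 18 with 6 conjugacy classes, hence 6 irreducibles. Sum of squared dims 1 + 1 + 4 + 4 + 4 + 4 = 18 = |G|. Linear characters come from the abelianisation; the 2-dimensional irreps have character r^k -> 2*cos(2*pi*j*k/9), reflections -> 0.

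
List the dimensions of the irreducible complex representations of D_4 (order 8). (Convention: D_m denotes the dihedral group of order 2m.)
Dimensions: 1, 1, 1, 1, 2

Proof sketch: There are 5 irreducibles (= number of conjugacy classes). Their dimensions d_i satisfy sum d_i^2 = |G| = 8: 1 + 1 + 1 + 1 + 4 = 8.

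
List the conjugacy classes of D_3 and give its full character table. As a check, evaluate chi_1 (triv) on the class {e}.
Conjugacy classes: {e} of size 1, {r^1, r^2} of size 2, {s, sr, ..., sr^2} of size 3.
Character table:
  irrep \ class              {e} (size 1)  {r^1, r^2} (size 2)  {s, sr, ..., sr^2} (size 3)
  chi_1 (triv)               1             1                    1                          
  chi_2 (sign: r->1, s->-1)  1             1                    -1                         
  chi_3 (2d, j=1)            2             -1                   0                          

Spot check: chi_1 (triv) on {e} = 1.

Explanation: D_3 has order 2*3 = 6 with 3 conjugacy classes, hence 3 irreducibles. Sum of squared dims 1 + 1 + 4 = 6 = |G|. Linear characters come from the abelianisation; the 2-dimensional irreps have character r^k -> 2*cos(2*pi*j*k/3), reflections -> 0.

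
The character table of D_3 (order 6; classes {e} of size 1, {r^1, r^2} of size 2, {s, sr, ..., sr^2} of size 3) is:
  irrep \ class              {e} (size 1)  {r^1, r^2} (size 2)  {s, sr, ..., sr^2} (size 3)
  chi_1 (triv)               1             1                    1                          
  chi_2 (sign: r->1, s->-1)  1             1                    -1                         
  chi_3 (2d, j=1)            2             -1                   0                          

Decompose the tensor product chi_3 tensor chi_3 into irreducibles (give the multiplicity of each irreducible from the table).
chi_3 tensor chi_3 = chi_1 + chi_2 + chi_3 (all other irreducibles have multiplicity 0).

Argument: The character of a tensor product is the pointwise product (chi_3 * chi_3)(C) = chi_3(C) * chi_3(C):
  {e}: (2)*(2), {r^1, r^2}: (-1)*(-1), {s, sr, ..., sr^2}: (0)*(0)
so (chi_3 * chi_3) takes values
  {e} -> 4, {r^1, r^2} -> 1, {s, sr, ..., sr^2} -> 0.
Now take the inner product of this character with each irreducible chi from the table, <chi_3*chi_3, chi> = (1/6) sum_C |C| (chi_3*chi_3)(C) conj(chi(C)):
  <chi_3*chi_3, chi_1> = (1/6)[1*(4)*conj(1) + 2*(1)*conj(1) + 3*(0)*conj(1)]
      = (1/6)[(4) + (2) + (0)] = 6/6 = 1
  <chi_3*chi_3, chi_2> = (1/6)[1*(4)*conj(1) + 2*(1)*conj(1) + 3*(0)*conj(-1)]
      = (1/6)[(4) + (2) + (0)] = 6/6 = 1
  <chi_3*chi_3, chi_3> = (1/6)[1*(4)*conj(2) + 2*(1)*conj(-1) + 3*(0)*conj(0)]
      = (1/6)[(8) + (-2) + (0)] = 6/6 = 1
Hence the multiplicities are chi_1: 1, chi_2: 1, chi_3: 1. Dimension check: dim(chi_3)*dim(chi_3) = 2*2 = 4 and sum (mult * dim) = 1*1 + 1*1 + 1*2 = 4.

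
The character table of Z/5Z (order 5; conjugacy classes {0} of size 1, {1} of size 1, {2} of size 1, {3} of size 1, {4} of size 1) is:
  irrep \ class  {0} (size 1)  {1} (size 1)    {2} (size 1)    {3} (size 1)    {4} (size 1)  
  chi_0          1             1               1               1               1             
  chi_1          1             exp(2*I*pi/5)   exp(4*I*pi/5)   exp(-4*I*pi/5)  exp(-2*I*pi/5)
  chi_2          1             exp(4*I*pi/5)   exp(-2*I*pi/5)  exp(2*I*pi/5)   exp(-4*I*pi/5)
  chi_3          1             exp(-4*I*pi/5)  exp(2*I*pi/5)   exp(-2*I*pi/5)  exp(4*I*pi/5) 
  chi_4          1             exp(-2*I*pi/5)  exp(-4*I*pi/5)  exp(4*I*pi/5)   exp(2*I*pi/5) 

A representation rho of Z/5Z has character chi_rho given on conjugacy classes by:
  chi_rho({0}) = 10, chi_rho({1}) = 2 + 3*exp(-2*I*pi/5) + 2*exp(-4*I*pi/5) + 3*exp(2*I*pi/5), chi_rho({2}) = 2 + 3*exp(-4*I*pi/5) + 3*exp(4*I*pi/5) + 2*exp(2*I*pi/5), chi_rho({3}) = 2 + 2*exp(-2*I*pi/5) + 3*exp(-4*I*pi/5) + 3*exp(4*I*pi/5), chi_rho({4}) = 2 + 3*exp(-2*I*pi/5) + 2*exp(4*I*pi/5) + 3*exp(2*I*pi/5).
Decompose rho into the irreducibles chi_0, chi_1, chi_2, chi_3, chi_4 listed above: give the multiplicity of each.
Multiplicities: chi_0: 2, chi_1: 3, chi_2: 0, chi_3: 2, chi_4: 3.

Explanation: Use <chi_rho, chi> = (1/|G|) sum_C |C| * chi_rho(C) * conj(chi(C)) with |G| = 5 for each irreducible chi in the table:
  <chi_rho, chi_0> = (1/5)[1*(10)*conj(1) + 1*(2 + 3*exp(-2*I*pi/5) + 2*exp(-4*I*pi/5) + 3*exp(2*I*pi/5))*conj(1) + 1*(2 + 3*exp(-4*I*pi/5) + 3*exp(4*I*pi/5) + 2*exp(2*I*pi/5))*conj(1) + 1*(2 + 2*exp(-2*I*pi/5) + 3*exp(-4*I*pi/5) + 3*exp(4*I*pi/5))*conj(1) + 1*(2 + 3*exp(-2*I*pi/5) + 2*exp(4*I*pi/5) + 3*exp(2*I*pi/5))*conj(1)]
      = (1/5)[(10) + (2 + 3*exp(-2*I*pi/5) + 2*exp(-4*I*pi/5) + 3*exp(2*I*pi/5)) + (2 + 3*exp(-4*I*pi/5) + 3*exp(4*I*pi/5) + 2*exp(2*I*pi/5)) + (2 + 2*exp(-2*I*pi/5) + 3*exp(-4*I*pi/5) + 3*exp(4*I*pi/5)) + (2 + 3*exp(-2*I*pi/5) + 2*exp(4*I*pi/5) + 3*exp(2*I*pi/5))] = 10/5 = 2
  <chi_rho, chi_1> = (1/5)[1*(10)*conj(1) + 1*(2 + 3*exp(-2*I*pi/5) + 2*exp(-4*I*pi/5) + 3*exp(2*I*pi/5))*conj(exp(2*I*pi/5)) + 1*(2 + 3*exp(-4*I*pi/5) + 3*exp(4*I*pi/5) + 2*exp(2*I*pi/5))*conj(exp(4*I*pi/5)) + 1*(2 + 2*exp(-2*I*pi/5) + 3*exp(-4*I*pi/5) + 3*exp(4*I*pi/5))*conj(exp(-4*I*pi/5)) + 1*(2 + 3*exp(-2*I*pi/5) + 2*exp(4*I*pi/5) + 3*exp(2*I*pi/5))*conj(exp(-2*I*pi/5))]
      = (1/5)[(10) + (3 + 2*exp(-2*I*pi/5) + 3*exp(-4*I*pi/5) + 2*exp(4*I*pi/5)) + (3 + 2*exp(-2*I*pi/5) + 2*exp(-4*I*pi/5) + 3*exp(2*I*pi/5)) + (3 + 3*exp(-2*I*pi/5) + 2*exp(4*I*pi/5) + 2*exp(2*I*pi/5)) + (3 + 2*exp(-4*I*pi/5) + 3*exp(4*I*pi/5) + 2*exp(2*I*pi/5))] = 15/5 = 3
  <chi_rho, chi_2> = (1/5)[1*(10)*conj(1) + 1*(2 + 3*exp(-2*I*pi/5) + 2*exp(-4*I*pi/5) + 3*exp(2*I*pi/5))*conj(exp(4*I*pi/5)) + 1*(2 + 3*exp(-4*I*pi/5) + 3*exp(4*I*pi/5) + 2*exp(2*I*pi/5))*conj(exp(-2*I*pi/5)) + 1*(2 + 2*exp(-2*I*pi/5) + 3*exp(-4*I*pi/5) + 3*exp(4*I*pi/5))*conj(exp(2*I*pi/5)) + 1*(2 + 3*exp(-2*I*pi/5) + 2*exp(4*I*pi/5) + 3*exp(2*I*pi/5))*conj(exp(-4*I*pi/5))]
      = (1/5)[(10) + (3*exp(-2*I*pi/5) + 2*exp(-4*I*pi/5) + 3*exp(4*I*pi/5) + 2*exp(2*I*pi/5)) + (3*exp(-2*I*pi/5) + 3*exp(-4*I*pi/5) + 2*exp(4*I*pi/5) + 2*exp(2*I*pi/5)) + (2*exp(-2*I*pi/5) + 2*exp(-4*I*pi/5) + 3*exp(4*I*pi/5) + 3*exp(2*I*pi/5)) + (2*exp(-2*I*pi/5) + 3*exp(-4*I*pi/5) + 2*exp(4*I*pi/5) + 3*exp(2*I*pi/5))] = 0/5 = 0
  <chi_rho, chi_3> = (1/5)[1*(10)*conj(1) + 1*(2 + 3*exp(-2*I*pi/5) + 2*exp(-4*I*pi/5) + 3*exp(2*I*pi/5))*conj(exp(-4*I*pi/5)) + 1*(2 + 3*exp(-4*I*pi/5) + 3*exp(4*I*pi/5) + 2*exp(2*I*pi/5))*conj(exp(2*I*pi/5)) + 1*(2 + 2*exp(-2*I*pi/5) + 3*exp(-4*I*pi/5) + 3*exp(4*I*pi/5))*conj(exp(-2*I*pi/5)) + 1*(2 + 3*exp(-2*I*pi/5) + 2*exp(4*I*pi/5) + 3*exp(2*I*pi/5))*conj(exp(4*I*pi/5))]
      = (1/5)[(10) + (2 + 3*exp(-4*I*pi/5) + 2*exp(4*I*pi/5) + 3*exp(2*I*pi/5)) + (2 + 2*exp(-2*I*pi/5) + 3*exp(4*I*pi/5) + 3*exp(2*I*pi/5)) + (2 + 3*exp(-2*I*pi/5) + 3*exp(-4*I*pi/5) + 2*exp(2*I*pi/5)) + (2 + 3*exp(-2*I*pi/5) + 2*exp(-4*I*pi/5) + 3*exp(4*I*pi/5))] = 10/5 = 2
  <chi_rho, chi_4> = (1/5)[1*(10)*conj(1) + 1*(2 + 3*exp(-2*I*pi/5) + 2*exp(-4*I*pi/5) + 3*exp(2*I*pi/5))*conj(exp(-2*I*pi/5)) + 1*(2 + 3*exp(-4*I*pi/5) + 3*exp(4*I*pi/5) + 2*exp(2*I*pi/5))*conj(exp(-4*I*pi/5)) + 1*(2 + 2*exp(-2*I*pi/5) + 3*exp(-4*I*pi/5) + 3*exp(4*I*pi/5))*conj(exp(4*I*pi/5)) + 1*(2 + 3*exp(-2*I*pi/5) + 2*exp(4*I*pi/5) + 3*exp(2*I*pi/5))*conj(exp(2*I*pi/5))]
      = (1/5)[(10) + (3 + 2*exp(-2*I*pi/5) + 3*exp(4*I*pi/5) + 2*exp(2*I*pi/5)) + (3 + 3*exp(-2*I*pi/5) + 2*exp(-4*I*pi/5) + 2*exp(4*I*pi/5)) + (3 + 2*exp(-4*I*pi/5) + 2*exp(4*I*pi/5) + 3*exp(2*I*pi/5)) + (3 + 2*exp(-2*I*pi/5) + 3*exp(-4*I*pi/5) + 2*exp(2*I*pi/5))] = 15/5 = 3
(Exp terms are combined using exp(i*s)*conj(exp(i*t)) = exp(i*(s-t)), and sums of them are collapsed using the identity that for every m > 1 the m distinct m-th roots of unity sum to 0, e.g. 1 + exp(2*I*pi/3) + exp(-2*I*pi/3) = 0.)
Dimension check: dim(rho) = sum (mult * dim) = 2*1 + 3*1 + 0*1 + 2*1 + 3*1 = 10 = chi_rho(e) = 10.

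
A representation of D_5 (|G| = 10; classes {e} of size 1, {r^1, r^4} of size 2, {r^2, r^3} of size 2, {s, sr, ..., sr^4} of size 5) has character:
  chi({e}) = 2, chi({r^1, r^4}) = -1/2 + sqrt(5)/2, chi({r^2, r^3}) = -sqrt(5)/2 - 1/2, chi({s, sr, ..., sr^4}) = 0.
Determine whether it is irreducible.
Irreducible: <chi, chi> = 1.

Proof sketch: <chi, chi> = (1/|G|) sum_C |C| * |chi(C)|^2 = (1/10)[1*|2|^2 + 2*|-1/2 + sqrt(5)/2|^2 + 2*|-sqrt(5)/2 - 1/2|^2 + 5*|0|^2]
  = (1/10)[(4) + (3 - sqrt(5)) + (sqrt(5) + 3) + (0)] = 10/10 = 1.
A character is irreducible iff <chi, chi> = 1, so this representation is irreducible.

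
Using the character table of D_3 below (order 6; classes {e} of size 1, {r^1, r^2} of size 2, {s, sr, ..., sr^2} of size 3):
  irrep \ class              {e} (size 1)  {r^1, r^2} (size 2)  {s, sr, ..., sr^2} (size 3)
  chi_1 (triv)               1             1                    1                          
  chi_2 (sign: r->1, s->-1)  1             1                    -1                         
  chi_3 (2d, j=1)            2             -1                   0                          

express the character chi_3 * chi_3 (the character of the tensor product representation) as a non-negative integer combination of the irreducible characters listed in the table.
chi_3 tensor chi_3 = chi_1 + chi_2 + chi_3 (all other irreducibles have multiplicity 0).

Why: The character of a tensor product is the pointwise product (chi_3 * chi_3)(C) = chi_3(C) * chi_3(C):
  {e}: (2)*(2), {r^1, r^2}: (-1)*(-1), {s, sr, ..., sr^2}: (0)*(0)
so (chi_3 * chi_3) takes values
  {e} -> 4, {r^1, r^2} -> 1, {s, sr, ..., sr^2} -> 0.
Now take the inner product of this character with each irreducible chi from the table, <chi_3*chi_3, chi> = (1/6) sum_C |C| (chi_3*chi_3)(C) conj(chi(C)):
  <chi_3*chi_3, chi_1> = (1/6)[1*(4)*conj(1) + 2*(1)*conj(1) + 3*(0)*conj(1)]
      = (1/6)[(4) + (2) + (0)] = 6/6 = 1
  <chi_3*chi_3, chi_2> = (1/6)[1*(4)*conj(1) + 2*(1)*conj(1) + 3*(0)*conj(-1)]
      = (1/6)[(4) + (2) + (0)] = 6/6 = 1
  <chi_3*chi_3, chi_3> = (1/6)[1*(4)*conj(2) + 2*(1)*conj(-1) + 3*(0)*conj(0)]
      = (1/6)[(8) + (-2) + (0)] = 6/6 = 1
Hence the multiplicities are chi_1: 1, chi_2: 1, chi_3: 1. Dimension check: dim(chi_3)*dim(chi_3) = 2*2 = 4 and sum (mult * dim) = 1*1 + 1*1 + 1*2 = 4.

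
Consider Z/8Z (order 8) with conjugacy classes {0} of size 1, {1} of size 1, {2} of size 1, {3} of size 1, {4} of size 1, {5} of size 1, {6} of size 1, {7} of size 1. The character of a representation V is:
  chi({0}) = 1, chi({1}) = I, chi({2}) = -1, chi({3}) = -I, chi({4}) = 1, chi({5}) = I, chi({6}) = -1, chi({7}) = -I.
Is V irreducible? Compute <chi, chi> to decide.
Irreducible: <chi, chi> = 1.

Justification: <chi, chi> = (1/|G|) sum_C |C| * |chi(C)|^2 = (1/8)[1*|1|^2 + 1*|I|^2 + 1*|-1|^2 + 1*|-I|^2 + 1*|1|^2 + 1*|I|^2 + 1*|-1|^2 + 1*|-I|^2]
  = (1/8)[(1) + (1) + (1) + (1) + (1) + (1) + (1) + (1)] = 8/8 = 1.
(Exp terms are combined using exp(i*s)*conj(exp(i*t)) = exp(i*(s-t)), and sums of them are collapsed using the identity that for every m > 1 the m distinct m-th roots of unity sum to 0, e.g. 1 + exp(2*I*pi/3) + exp(-2*I*pi/3) = 0.)
A character is irreducible iff <chi, chi> = 1, so this representation is irreducible.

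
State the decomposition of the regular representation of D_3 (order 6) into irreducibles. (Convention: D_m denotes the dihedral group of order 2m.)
Each irreducible V_i of dimension d_i appears with multiplicity d_i, i.e. rho_reg = (direct sum over all irreducibles V_i) d_i V_i. The irreducible dimensions for D_3 are 1, 1, 2: 2 irreducibles of dimension 1, each with multiplicity 1; 1 irreducible of dimension 2, with multiplicity 2. Total dimension 2*1*1 + 1*2*2 = 6 = |G|.

Reasoning: General theorem: in the regular representation of a finite group G, each irreducible appears with multiplicity equal to its dimension. Check: dim(rho_reg) = sum d_i^2 = 1 + 1 + 4 = 6 = |G|.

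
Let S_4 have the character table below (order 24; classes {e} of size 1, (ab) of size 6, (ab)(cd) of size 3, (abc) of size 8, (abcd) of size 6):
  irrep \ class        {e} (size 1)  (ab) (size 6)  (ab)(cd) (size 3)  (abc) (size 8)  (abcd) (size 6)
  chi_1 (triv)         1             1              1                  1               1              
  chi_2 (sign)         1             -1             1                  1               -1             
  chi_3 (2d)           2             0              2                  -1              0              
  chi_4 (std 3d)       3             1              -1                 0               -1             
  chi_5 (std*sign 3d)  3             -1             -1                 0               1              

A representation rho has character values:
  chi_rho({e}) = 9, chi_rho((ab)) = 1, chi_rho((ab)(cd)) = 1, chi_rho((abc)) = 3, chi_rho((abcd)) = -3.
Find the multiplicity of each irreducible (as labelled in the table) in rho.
Multiplicities: chi_1: 1, chi_2: 2, chi_3: 0, chi_4: 2, chi_5: 0.

Proof sketch: Use <chi_rho, chi> = (1/|G|) sum_C |C| * chi_rho(C) * conj(chi(C)) with |G| = 24 for each irreducible chi in the table:
  <chi_rho, chi_1> = (1/24)[1*(9)*conj(1) + 6*(1)*conj(1) + 3*(1)*conj(1) + 8*(3)*conj(1) + 6*(-3)*conj(1)]
      = (1/24)[(9) + (6) + (3) + (24) + (-18)] = 24/24 = 1
  <chi_rho, chi_2> = (1/24)[1*(9)*conj(1) + 6*(1)*conj(-1) + 3*(1)*conj(1) + 8*(3)*conj(1) + 6*(-3)*conj(-1)]
      = (1/24)[(9) + (-6) + (3) + (24) + (18)] = 48/24 = 2
  <chi_rho, chi_3> = (1/24)[1*(9)*conj(2) + 6*(1)*conj(0) + 3*(1)*conj(2) + 8*(3)*conj(-1) + 6*(-3)*conj(0)]
      = (1/24)[(18) + (0) + (6) + (-24) + (0)] = 0/24 = 0
  <chi_rho, chi_4> = (1/24)[1*(9)*conj(3) + 6*(1)*conj(1) + 3*(1)*conj(-1) + 8*(3)*conj(0) + 6*(-3)*conj(-1)]
      = (1/24)[(27) + (6) + (-3) + (0) + (18)] = 48/24 = 2
  <chi_rho, chi_5> = (1/24)[1*(9)*conj(3) + 6*(1)*conj(-1) + 3*(1)*conj(-1) + 8*(3)*conj(0) + 6*(-3)*conj(1)]
      = (1/24)[(27) + (-6) + (-3) + (0) + (-18)] = 0/24 = 0
Dimension check: dim(rho) = sum (mult * dim) = 1*1 + 2*1 + 0*2 + 2*3 + 0*3 = 9 = chi_rho(e) = 9.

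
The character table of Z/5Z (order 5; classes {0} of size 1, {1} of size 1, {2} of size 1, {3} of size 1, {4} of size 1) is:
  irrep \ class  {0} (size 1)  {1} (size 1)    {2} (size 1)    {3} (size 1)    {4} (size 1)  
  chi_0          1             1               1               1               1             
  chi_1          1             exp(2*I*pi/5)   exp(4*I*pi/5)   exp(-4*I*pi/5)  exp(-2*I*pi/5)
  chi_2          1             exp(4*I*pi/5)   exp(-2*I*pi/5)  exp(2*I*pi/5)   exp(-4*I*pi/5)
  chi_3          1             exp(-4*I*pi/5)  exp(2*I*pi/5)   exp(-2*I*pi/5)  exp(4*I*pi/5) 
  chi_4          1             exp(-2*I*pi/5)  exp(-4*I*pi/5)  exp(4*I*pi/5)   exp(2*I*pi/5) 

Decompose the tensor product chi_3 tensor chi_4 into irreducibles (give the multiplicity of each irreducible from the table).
chi_3 tensor chi_4 = chi_2 (all other irreducibles have multiplicity 0).

The character of a tensor product is the pointwise product (chi_3 * chi_4)(C) = chi_3(C) * chi_4(C):
  {0}: (1)*(1), {1}: (exp(-4*I*pi/5))*(exp(-2*I*pi/5)), {2}: (exp(2*I*pi/5))*(exp(-4*I*pi/5)), {3}: (exp(-2*I*pi/5))*(exp(4*I*pi/5)), {4}: (exp(4*I*pi/5))*(exp(2*I*pi/5))
so (chi_3 * chi_4) takes values
  {0} -> 1, {1} -> exp(4*I*pi/5), {2} -> exp(-2*I*pi/5), {3} -> exp(2*I*pi/5), {4} -> exp(-4*I*pi/5).
Now take the inner product of this character with each irreducible chi from the table, <chi_3*chi_4, chi> = (1/5) sum_C |C| (chi_3*chi_4)(C) conj(chi(C)):
  <chi_3*chi_4, chi_0> = (1/5)[1*(1)*conj(1) + 1*(exp(4*I*pi/5))*conj(1) + 1*(exp(-2*I*pi/5))*conj(1) + 1*(exp(2*I*pi/5))*conj(1) + 1*(exp(-4*I*pi/5))*conj(1)]
      = (1/5)[(1) + (exp(4*I*pi/5)) + (exp(-2*I*pi/5)) + (exp(2*I*pi/5)) + (exp(-4*I*pi/5))] = 0/5 = 0
  <chi_3*chi_4, chi_1> = (1/5)[1*(1)*conj(1) + 1*(exp(4*I*pi/5))*conj(exp(2*I*pi/5)) + 1*(exp(-2*I*pi/5))*conj(exp(4*I*pi/5)) + 1*(exp(2*I*pi/5))*conj(exp(-4*I*pi/5)) + 1*(exp(-4*I*pi/5))*conj(exp(-2*I*pi/5))]
      = (1/5)[(1) + (exp(2*I*pi/5)) + (exp(4*I*pi/5)) + (exp(-4*I*pi/5)) + (exp(-2*I*pi/5))] = 0/5 = 0
  <chi_3*chi_4, chi_2> = (1/5)[1*(1)*conj(1) + 1*(exp(4*I*pi/5))*conj(exp(4*I*pi/5)) + 1*(exp(-2*I*pi/5))*conj(exp(-2*I*pi/5)) + 1*(exp(2*I*pi/5))*conj(exp(2*I*pi/5)) + 1*(exp(-4*I*pi/5))*conj(exp(-4*I*pi/5))]
      = (1/5)[(1) + (1) + (1) + (1) + (1)] = 5/5 = 1
  <chi_3*chi_4, chi_3> = (1/5)[1*(1)*conj(1) + 1*(exp(4*I*pi/5))*conj(exp(-4*I*pi/5)) + 1*(exp(-2*I*pi/5))*conj(exp(2*I*pi/5)) + 1*(exp(2*I*pi/5))*conj(exp(-2*I*pi/5)) + 1*(exp(-4*I*pi/5))*conj(exp(4*I*pi/5))]
      = (1/5)[(1) + (exp(-2*I*pi/5)) + (exp(-4*I*pi/5)) + (exp(4*I*pi/5)) + (exp(2*I*pi/5))] = 0/5 = 0
  <chi_3*chi_4, chi_4> = (1/5)[1*(1)*conj(1) + 1*(exp(4*I*pi/5))*conj(exp(-2*I*pi/5)) + 1*(exp(-2*I*pi/5))*conj(exp(-4*I*pi/5)) + 1*(exp(2*I*pi/5))*conj(exp(4*I*pi/5)) + 1*(exp(-4*I*pi/5))*conj(exp(2*I*pi/5))]
      = (1/5)[(1) + (exp(-4*I*pi/5)) + (exp(2*I*pi/5)) + (exp(-2*I*pi/5)) + (exp(4*I*pi/5))] = 0/5 = 0
(Exp terms are combined using exp(i*s)*conj(exp(i*t)) = exp(i*(s-t)), and sums of them are collapsed using the identity that for every m > 1 the m distinct m-th roots of unity sum to 0, e.g. 1 + exp(2*I*pi/3) + exp(-2*I*pi/3) = 0.)
Hence the multiplicities are chi_2: 1. Dimension check: dim(chi_3)*dim(chi_4) = 1*1 = 1 and sum (mult * dim) = 1*1 = 1.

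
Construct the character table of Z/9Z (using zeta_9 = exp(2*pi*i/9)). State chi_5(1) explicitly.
Character table of Z/9Z (irreps indexed chi_0,...,chi_8 with chi_k(m) = zeta_9^(k*m), zeta_9 = exp(2*pi*i/9)):
  irrep \ class  {0} (size 1)  {1} (size 1)    {2} (size 1)    {3} (size 1)    {4} (size 1)    {5} (size 1)    {6} (size 1)    {7} (size 1)    {8} (size 1)  
  chi_0          1             1               1               1               1               1               1               1               1             
  chi_1          1             exp(2*I*pi/9)   exp(4*I*pi/9)   exp(2*I*pi/3)   exp(8*I*pi/9)   exp(-8*I*pi/9)  exp(-2*I*pi/3)  exp(-4*I*pi/9)  exp(-2*I*pi/9)
  chi_2          1             exp(4*I*pi/9)   exp(8*I*pi/9)   exp(-2*I*pi/3)  exp(-2*I*pi/9)  exp(2*I*pi/9)   exp(2*I*pi/3)   exp(-8*I*pi/9)  exp(-4*I*pi/9)
  chi_3          1             exp(2*I*pi/3)   exp(-2*I*pi/3)  1               exp(2*I*pi/3)   exp(-2*I*pi/3)  1               exp(2*I*pi/3)   exp(-2*I*pi/3)
  chi_4          1             exp(8*I*pi/9)   exp(-2*I*pi/9)  exp(2*I*pi/3)   exp(-4*I*pi/9)  exp(4*I*pi/9)   exp(-2*I*pi/3)  exp(2*I*pi/9)   exp(-8*I*pi/9)
  chi_5          1             exp(-8*I*pi/9)  exp(2*I*pi/9)   exp(-2*I*pi/3)  exp(4*I*pi/9)   exp(-4*I*pi/9)  exp(2*I*pi/3)   exp(-2*I*pi/9)  exp(8*I*pi/9) 
  chi_6          1             exp(-2*I*pi/3)  exp(2*I*pi/3)   1               exp(-2*I*pi/3)  exp(2*I*pi/3)   1               exp(-2*I*pi/3)  exp(2*I*pi/3) 
  chi_7          1             exp(-4*I*pi/9)  exp(-8*I*pi/9)  exp(2*I*pi/3)   exp(2*I*pi/9)   exp(-2*I*pi/9)  exp(-2*I*pi/3)  exp(8*I*pi/9)   exp(4*I*pi/9) 
  chi_8          1             exp(-2*I*pi/9)  exp(-4*I*pi/9)  exp(-2*I*pi/3)  exp(-8*I*pi/9)  exp(8*I*pi/9)   exp(2*I*pi/3)   exp(4*I*pi/9)   exp(2*I*pi/9) 

Spot check: chi_5(1) = zeta_9^(5*1) = zeta_9^5 = exp(-8*I*pi/9).

Reasoning: Z/9Z is abelian, so all 9 irreducible complex representations are 1-dimensional. They are given by chi_k(m) = zeta_9^(k*m) for k = 0,...,8. Row orthogonality: sum_m chi_k(m) conj(chi_l(m)) = 9 * [k = l].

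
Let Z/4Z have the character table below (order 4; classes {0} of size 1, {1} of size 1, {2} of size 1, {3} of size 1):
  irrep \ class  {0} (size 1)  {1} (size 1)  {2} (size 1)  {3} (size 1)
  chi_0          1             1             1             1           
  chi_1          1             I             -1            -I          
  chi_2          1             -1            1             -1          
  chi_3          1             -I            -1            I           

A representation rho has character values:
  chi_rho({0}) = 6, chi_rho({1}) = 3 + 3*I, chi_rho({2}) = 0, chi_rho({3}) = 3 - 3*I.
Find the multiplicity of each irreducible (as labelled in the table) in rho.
Multiplicities: chi_0: 3, chi_1: 3, chi_2: 0, chi_3: 0.

Derivation: Use <chi_rho, chi> = (1/|G|) sum_C |C| * chi_rho(C) * conj(chi(C)) with |G| = 4 for each irreducible chi in the table:
  <chi_rho, chi_0> = (1/4)[1*(6)*conj(1) + 1*(3 + 3*I)*conj(1) + 1*(0)*conj(1) + 1*(3 - 3*I)*conj(1)]
      = (1/4)[(6) + (3 + 3*I) + (0) + (3 - 3*I)] = 12/4 = 3
  <chi_rho, chi_1> = (1/4)[1*(6)*conj(1) + 1*(3 + 3*I)*conj(I) + 1*(0)*conj(-1) + 1*(3 - 3*I)*conj(-I)]
      = (1/4)[(6) + (3 - 3*I) + (0) + (3 + 3*I)] = 12/4 = 3
  <chi_rho, chi_2> = (1/4)[1*(6)*conj(1) + 1*(3 + 3*I)*conj(-1) + 1*(0)*conj(1) + 1*(3 - 3*I)*conj(-1)]
      = (1/4)[(6) + (-3 - 3*I) + (0) + (-3 + 3*I)] = 0/4 = 0
  <chi_rho, chi_3> = (1/4)[1*(6)*conj(1) + 1*(3 + 3*I)*conj(-I) + 1*(0)*conj(-1) + 1*(3 - 3*I)*conj(I)]
      = (1/4)[(6) + (-3 + 3*I) + (0) + (-3 - 3*I)] = 0/4 = 0
(Exp terms are combined using exp(i*s)*conj(exp(i*t)) = exp(i*(s-t)), and sums of them are collapsed using the identity that for every m > 1 the m distinct m-th roots of unity sum to 0, e.g. 1 + exp(2*I*pi/3) + exp(-2*I*pi/3) = 0.)
Dimension check: dim(rho) = sum (mult * dim) = 3*1 + 3*1 + 0*1 + 0*1 = 6 = chi_rho(e) = 6.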